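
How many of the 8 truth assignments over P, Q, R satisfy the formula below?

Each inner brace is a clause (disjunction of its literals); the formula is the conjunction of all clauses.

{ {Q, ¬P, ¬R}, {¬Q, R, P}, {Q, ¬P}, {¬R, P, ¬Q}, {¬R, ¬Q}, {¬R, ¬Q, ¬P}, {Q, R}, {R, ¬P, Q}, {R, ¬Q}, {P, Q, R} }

1

There are 2^3 = 8 truth assignments over (P, Q, R).
Split on R. With R = True, the clauses containing R are satisfied and ¬R drops from the rest; 1 of the 2^2 = 4 assignments to the other variables satisfy what remains.
With R = False, by the same count on the reduced clause set, 0 assignments work.
(One model: P=F, Q=F, R=T.)
Total: 1 + 0 = 1.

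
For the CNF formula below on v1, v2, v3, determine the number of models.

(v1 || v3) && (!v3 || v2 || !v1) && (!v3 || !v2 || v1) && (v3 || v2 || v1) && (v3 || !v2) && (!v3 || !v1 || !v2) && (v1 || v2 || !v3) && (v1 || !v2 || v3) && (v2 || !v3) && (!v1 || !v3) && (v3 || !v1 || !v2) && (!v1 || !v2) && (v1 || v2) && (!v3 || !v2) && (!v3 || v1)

1

There are 2^3 = 8 truth assignments over (v1, v2, v3).
Split on v2. With v2 = true, the clauses containing v2 are satisfied and !v2 drops from the rest; 0 of the 2^2 = 4 assignments to the other variables satisfy what remains.
With v2 = false, by the same count on the reduced clause set, 1 assignment works.
(One model: v1=T, v2=F, v3=F.)
Total: 0 + 1 = 1.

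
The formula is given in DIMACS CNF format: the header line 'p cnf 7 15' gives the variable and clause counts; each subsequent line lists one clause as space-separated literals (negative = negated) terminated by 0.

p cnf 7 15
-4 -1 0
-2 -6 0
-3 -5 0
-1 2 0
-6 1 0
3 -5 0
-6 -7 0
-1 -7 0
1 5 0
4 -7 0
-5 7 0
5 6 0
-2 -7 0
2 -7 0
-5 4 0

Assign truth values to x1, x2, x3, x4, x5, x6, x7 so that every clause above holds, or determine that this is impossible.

Case x4 = False:
Unit clause (¬x7) forces x7 = False.
Unit clause (¬x5) forces x5 = False.
Unit clause (x1) forces x1 = True.
Unit clause (x2) forces x2 = True.
Unit clause (¬x6) forces x6 = False.
Now (x6) is unsatisfied and unit — conflict.
So x4 must be the other value — set x4 = True.
Unit clause (¬x1) forces x1 = False.
Unit clause (¬x6) forces x6 = False.
Unit clause (x5) forces x5 = True.
Unit clause (¬x3) forces x3 = False.
Now (x3) is unsatisfied and unit — conflict.
Either choice for x4 ends in contradiction.

UNSATISFIABLE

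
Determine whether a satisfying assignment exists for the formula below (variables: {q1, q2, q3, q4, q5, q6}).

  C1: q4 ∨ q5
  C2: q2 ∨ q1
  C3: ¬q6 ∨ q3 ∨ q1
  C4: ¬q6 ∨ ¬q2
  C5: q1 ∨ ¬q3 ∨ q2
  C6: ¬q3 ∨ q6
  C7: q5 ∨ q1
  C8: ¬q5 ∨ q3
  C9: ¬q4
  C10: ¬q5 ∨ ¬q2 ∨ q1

Satisfiable

The clause (¬q4) is unit, so q4 = False.
The clause (q5) is unit, so q5 = True.
The clause (q3) is unit, so q3 = True.
The clause (q6) is unit, so q6 = True.
The clause (¬q2) is unit, so q2 = False.
The clause (q1) is unit, so q1 = True.
All clauses are satisfied.
A satisfying assignment: q1=True,  q2=False,  q3=True,  q4=False,  q5=True,  q6=True.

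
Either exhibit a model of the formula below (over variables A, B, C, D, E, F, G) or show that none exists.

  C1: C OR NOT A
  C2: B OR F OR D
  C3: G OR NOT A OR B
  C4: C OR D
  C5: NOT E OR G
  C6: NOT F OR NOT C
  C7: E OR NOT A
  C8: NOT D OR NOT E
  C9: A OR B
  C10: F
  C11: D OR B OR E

From the singleton clause (F), F = true.
From the singleton clause (NOT C), C = false.
From the singleton clause (NOT A), A = false.
From the singleton clause (D), D = true.
From the singleton clause (NOT E), E = false.
From the singleton clause (B), B = true.
No clause remains; G is free.

A: false, B: true, C: false, D: true, E: false, F: true, G: true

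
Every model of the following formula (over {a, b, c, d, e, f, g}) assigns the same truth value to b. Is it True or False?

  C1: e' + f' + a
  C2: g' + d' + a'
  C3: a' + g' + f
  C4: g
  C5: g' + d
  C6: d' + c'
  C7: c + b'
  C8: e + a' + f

Suppose b = 1.
From the singleton clause (g), g = 1.
From the singleton clause (d), d = 1.
From the singleton clause (a'), a = 0.
From the singleton clause (c'), c = 0.
That conflicts with the unit clause (c).
So every satisfying assignment has b = False.

False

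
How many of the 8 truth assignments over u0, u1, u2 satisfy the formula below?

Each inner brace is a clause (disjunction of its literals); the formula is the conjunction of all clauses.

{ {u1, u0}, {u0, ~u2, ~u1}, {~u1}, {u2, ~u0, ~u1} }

2

There are 2^3 = 8 truth assignments over (u0, u1, u2).
Check each against the 4 clauses (columns in the order u0, u1, u2):
  F F F  ✗ fails (u1 | u0)
  F F T  ✗ fails (u1 | u0)
  F T F  ✗ fails (~u1)
  F T T  ✗ fails (u0 | ~u2 | ~u1)
  T F F  ✓ satisfies all
  T F T  ✓ satisfies all
  T T F  ✗ fails (~u1)
  T T T  ✗ fails (~u1)
2 of the 8 rows are models.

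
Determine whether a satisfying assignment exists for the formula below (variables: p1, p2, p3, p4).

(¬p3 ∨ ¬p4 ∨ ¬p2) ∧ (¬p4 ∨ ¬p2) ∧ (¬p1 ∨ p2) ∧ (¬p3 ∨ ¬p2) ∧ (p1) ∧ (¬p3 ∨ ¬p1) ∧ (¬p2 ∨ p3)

Unsatisfiable

From the singleton clause (p1), p1 = True.
From the singleton clause (p2), p2 = True.
From the singleton clause (¬p4), p4 = False.
From the singleton clause (¬p3), p3 = False.
Now (p3) is unsatisfied and unit — conflict.
No assignment satisfies every clause.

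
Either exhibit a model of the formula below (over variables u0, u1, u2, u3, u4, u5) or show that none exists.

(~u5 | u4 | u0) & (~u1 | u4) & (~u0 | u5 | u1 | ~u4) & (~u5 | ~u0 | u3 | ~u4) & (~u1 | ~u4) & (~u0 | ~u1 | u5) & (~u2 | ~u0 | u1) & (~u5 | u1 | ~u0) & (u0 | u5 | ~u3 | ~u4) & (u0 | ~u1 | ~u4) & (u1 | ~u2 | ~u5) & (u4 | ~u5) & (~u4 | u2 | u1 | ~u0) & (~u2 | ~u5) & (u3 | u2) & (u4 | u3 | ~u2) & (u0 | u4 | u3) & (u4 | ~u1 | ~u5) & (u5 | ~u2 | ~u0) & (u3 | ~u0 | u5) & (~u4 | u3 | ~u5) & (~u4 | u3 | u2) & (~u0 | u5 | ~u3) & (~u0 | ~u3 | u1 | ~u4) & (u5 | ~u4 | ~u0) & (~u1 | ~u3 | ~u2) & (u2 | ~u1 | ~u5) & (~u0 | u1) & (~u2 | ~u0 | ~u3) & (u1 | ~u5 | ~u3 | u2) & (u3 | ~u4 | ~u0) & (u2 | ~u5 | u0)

Try u1 = 0.
Unit clause (~u0) forces u0 = 0.
Try u5 = 0.
Try u3 = 0.
Unit clause (u2) forces u2 = 1.
Unit clause (u4) forces u4 = 1.
All clauses are satisfied.

u0 ↦ 0,  u1 ↦ 0,  u2 ↦ 1,  u3 ↦ 0,  u4 ↦ 1,  u5 ↦ 0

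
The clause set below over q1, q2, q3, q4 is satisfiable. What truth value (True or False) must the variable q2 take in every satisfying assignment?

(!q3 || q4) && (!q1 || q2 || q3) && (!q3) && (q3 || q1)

True

Suppose q2 = false.
(!q3) alone gives q3 = false.
(!q1) alone gives q1 = false.
That conflicts with the unit clause (q1).
So every satisfying assignment has q2 = True.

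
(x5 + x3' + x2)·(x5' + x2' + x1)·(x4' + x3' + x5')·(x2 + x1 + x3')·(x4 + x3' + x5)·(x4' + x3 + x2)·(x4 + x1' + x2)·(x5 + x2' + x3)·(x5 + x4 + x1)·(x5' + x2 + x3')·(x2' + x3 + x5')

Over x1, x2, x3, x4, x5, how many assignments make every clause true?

4

There are 2^5 = 32 truth assignments over (x1, x2, x3, x4, x5).
Split on x3. With x3 = 1, the clauses containing x3 are satisfied and x3' drops from the rest; 3 of the 2^4 = 16 assignments to the other variables satisfy what remains.
With x3 = 0, by the same count on the reduced clause set, 1 assignment works.
(One model: x1=F, x2=F, x3=F, x4=F, x5=T.)
Total: 3 + 1 = 4.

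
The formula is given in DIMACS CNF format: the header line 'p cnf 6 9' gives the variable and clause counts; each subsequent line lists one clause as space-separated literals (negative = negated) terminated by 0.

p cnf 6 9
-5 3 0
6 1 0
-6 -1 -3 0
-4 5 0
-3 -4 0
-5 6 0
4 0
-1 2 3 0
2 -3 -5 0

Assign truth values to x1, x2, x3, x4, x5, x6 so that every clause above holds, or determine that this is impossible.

(x4) alone gives x4 = True.
(x5) alone gives x5 = True.
(x3) alone gives x3 = True.
Now (¬x3) is unsatisfied and unit — conflict.

UNSATISFIABLE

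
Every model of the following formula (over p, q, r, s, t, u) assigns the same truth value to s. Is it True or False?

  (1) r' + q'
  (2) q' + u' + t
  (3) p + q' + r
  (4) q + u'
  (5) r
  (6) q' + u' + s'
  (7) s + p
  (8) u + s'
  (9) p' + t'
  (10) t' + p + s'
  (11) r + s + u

Suppose s = 1.
From the singleton clause (r), r = 1.
From the singleton clause (q'), q = 0.
From the singleton clause (u'), u = 0.
That conflicts with the unit clause (u).
So every satisfying assignment has s = False.

False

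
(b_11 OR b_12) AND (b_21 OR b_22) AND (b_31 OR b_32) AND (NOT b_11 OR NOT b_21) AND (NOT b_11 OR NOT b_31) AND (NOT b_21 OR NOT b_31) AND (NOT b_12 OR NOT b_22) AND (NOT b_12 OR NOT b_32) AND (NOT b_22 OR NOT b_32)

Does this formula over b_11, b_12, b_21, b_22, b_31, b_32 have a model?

Unsatisfiable

Case b_11 = true:
Unit clause (NOT b_21) forces b_21 = false.
Unit clause (b_22) forces b_22 = true.
Unit clause (NOT b_31) forces b_31 = false.
Unit clause (b_32) forces b_32 = true.
But (NOT b_32) is also a unit clause — contradiction.
Undo b_11 and try b_11 = false.
Unit clause (b_12) forces b_12 = true.
Unit clause (NOT b_22) forces b_22 = false.
Unit clause (b_21) forces b_21 = true.
Unit clause (NOT b_31) forces b_31 = false.
Unit clause (b_32) forces b_32 = true.
But (NOT b_32) is also a unit clause — contradiction.
Both values of b_11 lead to a conflict.
No assignment satisfies every clause.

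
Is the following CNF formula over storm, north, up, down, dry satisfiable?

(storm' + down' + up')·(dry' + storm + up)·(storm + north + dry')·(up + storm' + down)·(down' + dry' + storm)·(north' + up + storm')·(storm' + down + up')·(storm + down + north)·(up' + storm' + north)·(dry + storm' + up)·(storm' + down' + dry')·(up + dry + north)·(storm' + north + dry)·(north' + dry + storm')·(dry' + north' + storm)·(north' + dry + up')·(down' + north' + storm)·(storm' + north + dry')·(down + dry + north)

Yes

Branch on storm: set storm = 0.
Branch on dry: set dry = 0.
Branch on down: set down = 1.
Unit clause (north') forces north = 0.
Unit clause (up) forces up = 1.
All clauses are satisfied.
A satisfying assignment: storm=0,  north=0,  up=1,  down=1,  dry=0.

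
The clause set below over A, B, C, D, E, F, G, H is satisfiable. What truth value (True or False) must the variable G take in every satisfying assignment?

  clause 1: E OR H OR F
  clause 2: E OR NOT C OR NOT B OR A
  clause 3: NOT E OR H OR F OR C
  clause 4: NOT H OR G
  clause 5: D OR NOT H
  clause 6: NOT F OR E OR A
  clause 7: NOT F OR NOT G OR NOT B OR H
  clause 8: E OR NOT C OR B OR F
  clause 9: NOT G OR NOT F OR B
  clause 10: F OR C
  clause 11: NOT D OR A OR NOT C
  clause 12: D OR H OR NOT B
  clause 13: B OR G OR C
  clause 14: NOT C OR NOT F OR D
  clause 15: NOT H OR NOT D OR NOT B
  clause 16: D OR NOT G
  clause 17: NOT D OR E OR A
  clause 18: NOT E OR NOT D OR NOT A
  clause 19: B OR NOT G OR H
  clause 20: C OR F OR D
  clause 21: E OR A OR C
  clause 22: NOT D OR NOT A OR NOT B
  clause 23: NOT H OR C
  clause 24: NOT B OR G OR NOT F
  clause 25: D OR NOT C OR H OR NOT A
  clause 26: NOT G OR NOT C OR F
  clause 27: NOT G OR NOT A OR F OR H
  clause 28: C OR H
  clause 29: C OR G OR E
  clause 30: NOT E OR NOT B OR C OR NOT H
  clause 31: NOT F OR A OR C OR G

False

Suppose G = true.
(D) alone gives D = true.
Suppose F = false.
(C) alone gives C = true.
That conflicts with the unit clause (NOT C).
Undo F and try F = true.
(B) alone gives B = true.
(H) alone gives H = true.
That conflicts with the unit clause (NOT H).
Both values of F lead to a conflict.
So every satisfying assignment has G = False.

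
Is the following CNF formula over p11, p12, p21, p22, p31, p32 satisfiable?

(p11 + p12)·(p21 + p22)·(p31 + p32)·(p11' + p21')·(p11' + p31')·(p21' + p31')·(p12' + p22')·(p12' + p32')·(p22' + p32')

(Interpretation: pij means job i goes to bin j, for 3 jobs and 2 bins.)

No, unsatisfiable

Branch on p11: set p11 = 1.
From the singleton clause (p21'), p21 = 0.
From the singleton clause (p22), p22 = 1.
From the singleton clause (p31'), p31 = 0.
From the singleton clause (p32), p32 = 1.
But (p32') is also a unit clause — contradiction.
Undo p11 and try p11 = 0.
From the singleton clause (p12), p12 = 1.
From the singleton clause (p22'), p22 = 0.
From the singleton clause (p21), p21 = 1.
From the singleton clause (p31'), p31 = 0.
From the singleton clause (p32), p32 = 1.
But (p32') is also a unit clause — contradiction.
Both values of p11 lead to a conflict.
No assignment satisfies every clause.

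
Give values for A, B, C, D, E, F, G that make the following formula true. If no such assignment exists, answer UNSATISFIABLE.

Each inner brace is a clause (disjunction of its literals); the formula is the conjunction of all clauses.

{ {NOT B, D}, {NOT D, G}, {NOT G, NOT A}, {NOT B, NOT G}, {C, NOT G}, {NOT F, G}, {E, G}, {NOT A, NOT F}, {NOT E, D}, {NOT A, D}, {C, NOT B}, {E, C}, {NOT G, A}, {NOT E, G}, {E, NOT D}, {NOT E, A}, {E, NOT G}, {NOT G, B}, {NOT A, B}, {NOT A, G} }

Suppose B = false.
Unit clause (NOT G) forces G = false.
Unit clause (NOT D) forces D = false.
Unit clause (NOT F) forces F = false.
Unit clause (E) forces E = true.
That conflicts with the unit clause (NOT E).
So B must be the other value — set B = true.
Unit clause (D) forces D = true.
Unit clause (G) forces G = true.
That conflicts with the unit clause (NOT G).
Either choice for B ends in contradiction.

UNSATISFIABLE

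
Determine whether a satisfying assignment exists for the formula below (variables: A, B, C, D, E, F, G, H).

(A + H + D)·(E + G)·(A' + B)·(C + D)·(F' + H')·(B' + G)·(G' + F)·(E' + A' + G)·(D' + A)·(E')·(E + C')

Yes, satisfiable

The clause (E') is unit, so E = 0.
The clause (G) is unit, so G = 1.
The clause (F) is unit, so F = 1.
The clause (H') is unit, so H = 0.
The clause (C') is unit, so C = 0.
The clause (D) is unit, so D = 1.
The clause (A) is unit, so A = 1.
The clause (B) is unit, so B = 1.
This assignment satisfies each clause.
A satisfying assignment: A ↦ 1, B ↦ 1, C ↦ 0, D ↦ 1, E ↦ 0, F ↦ 1, G ↦ 1, H ↦ 0.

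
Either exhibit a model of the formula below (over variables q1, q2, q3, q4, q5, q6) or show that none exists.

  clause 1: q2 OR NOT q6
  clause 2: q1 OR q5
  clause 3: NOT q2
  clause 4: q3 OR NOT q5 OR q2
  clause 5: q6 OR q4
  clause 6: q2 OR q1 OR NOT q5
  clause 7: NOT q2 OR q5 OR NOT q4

Unit clause (NOT q2) forces q2 = false.
Unit clause (NOT q6) forces q6 = false.
Unit clause (q4) forces q4 = true.
Branch on q1: set q1 = true.
Branch on q3: set q3 = true.
Every clause is now satisfied; q5 is unconstrained.

q1: true; q2: false; q3: true; q4: true; q5: true; q6: false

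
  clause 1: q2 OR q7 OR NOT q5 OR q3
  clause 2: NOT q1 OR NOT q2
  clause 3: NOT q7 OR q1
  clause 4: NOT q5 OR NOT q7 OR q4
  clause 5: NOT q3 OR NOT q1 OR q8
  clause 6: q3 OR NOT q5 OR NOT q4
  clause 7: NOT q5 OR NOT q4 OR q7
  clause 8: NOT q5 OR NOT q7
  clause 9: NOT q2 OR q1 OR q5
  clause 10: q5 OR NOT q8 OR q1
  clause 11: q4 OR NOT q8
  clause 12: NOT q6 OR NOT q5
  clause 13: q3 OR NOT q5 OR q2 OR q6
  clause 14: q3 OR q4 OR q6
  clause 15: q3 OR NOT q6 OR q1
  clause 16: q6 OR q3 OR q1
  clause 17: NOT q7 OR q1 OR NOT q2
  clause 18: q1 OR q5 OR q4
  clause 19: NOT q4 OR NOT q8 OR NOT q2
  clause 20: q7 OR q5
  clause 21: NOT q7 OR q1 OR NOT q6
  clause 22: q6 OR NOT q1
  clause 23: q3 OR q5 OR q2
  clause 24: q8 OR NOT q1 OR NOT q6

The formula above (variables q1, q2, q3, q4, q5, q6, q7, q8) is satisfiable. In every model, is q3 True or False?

True

Suppose q3 = false.
Branch on q1: set q1 = false.
(NOT q7) alone gives q7 = false.
(NOT q6) alone gives q6 = false.
But (q6) is also a unit clause — contradiction.
Backtrack on q1: now try q1 = true.
(NOT q2) alone gives q2 = false.
(q6) alone gives q6 = true.
(NOT q5) alone gives q5 = false.
But (q5) is also a unit clause — contradiction.
Either choice for q1 ends in contradiction.
So every satisfying assignment has q3 = True.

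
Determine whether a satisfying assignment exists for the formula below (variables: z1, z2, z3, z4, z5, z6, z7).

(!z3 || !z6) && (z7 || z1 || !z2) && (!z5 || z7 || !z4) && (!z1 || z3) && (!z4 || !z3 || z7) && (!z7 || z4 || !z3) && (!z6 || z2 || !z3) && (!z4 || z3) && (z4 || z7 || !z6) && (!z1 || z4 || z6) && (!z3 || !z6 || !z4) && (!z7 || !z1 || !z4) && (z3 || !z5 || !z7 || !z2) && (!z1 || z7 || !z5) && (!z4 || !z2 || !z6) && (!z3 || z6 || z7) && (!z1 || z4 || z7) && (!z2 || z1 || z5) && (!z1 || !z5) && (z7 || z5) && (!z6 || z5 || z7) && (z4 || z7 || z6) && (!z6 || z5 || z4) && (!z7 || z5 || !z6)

Yes, satisfiable

Try z3 = false.
Unit clause (!z1) forces z1 = false.
Unit clause (!z4) forces z4 = false.
Try z7 = true.
Try z5 = true.
Unit clause (!z2) forces z2 = false.
Every clause is now satisfied; z6 is unconstrained.
A satisfying assignment: z1: false, z2: false, z3: false, z4: false, z5: true, z6: false, z7: true.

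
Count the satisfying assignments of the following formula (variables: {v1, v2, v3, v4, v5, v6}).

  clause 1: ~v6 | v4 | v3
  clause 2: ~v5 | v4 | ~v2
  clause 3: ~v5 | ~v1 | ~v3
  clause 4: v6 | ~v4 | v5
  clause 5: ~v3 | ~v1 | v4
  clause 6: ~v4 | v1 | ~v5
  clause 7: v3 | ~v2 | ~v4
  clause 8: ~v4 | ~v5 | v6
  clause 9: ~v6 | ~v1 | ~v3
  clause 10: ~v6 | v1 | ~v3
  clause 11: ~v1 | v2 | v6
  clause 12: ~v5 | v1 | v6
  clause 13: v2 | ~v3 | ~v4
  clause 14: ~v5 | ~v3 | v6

8

There are 2^6 = 64 truth assignments over (v1, v2, v3, v4, v5, v6).
Split on v4. With v4 = 1, the clauses containing v4 are satisfied and ~v4 drops from the rest; 3 of the 2^5 = 32 assignments to the other variables satisfy what remains.
With v4 = 0, by the same count on the reduced clause set, 5 assignments work.
Total: 3 + 5 = 8.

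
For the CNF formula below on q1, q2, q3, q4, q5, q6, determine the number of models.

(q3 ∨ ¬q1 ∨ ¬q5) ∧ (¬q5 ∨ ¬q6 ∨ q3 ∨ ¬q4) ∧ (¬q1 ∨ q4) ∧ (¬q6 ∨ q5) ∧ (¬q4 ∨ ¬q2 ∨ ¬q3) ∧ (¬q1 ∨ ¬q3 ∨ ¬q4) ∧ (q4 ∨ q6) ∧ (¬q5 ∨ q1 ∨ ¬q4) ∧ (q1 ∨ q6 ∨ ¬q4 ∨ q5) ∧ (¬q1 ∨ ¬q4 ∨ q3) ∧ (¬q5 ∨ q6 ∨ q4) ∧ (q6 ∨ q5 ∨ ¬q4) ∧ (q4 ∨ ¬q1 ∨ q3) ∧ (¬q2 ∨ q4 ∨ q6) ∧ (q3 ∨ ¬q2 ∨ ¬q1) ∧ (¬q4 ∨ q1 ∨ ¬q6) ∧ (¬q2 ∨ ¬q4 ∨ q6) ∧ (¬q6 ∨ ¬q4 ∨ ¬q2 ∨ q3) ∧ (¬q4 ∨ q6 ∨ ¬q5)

There are 2^6 = 64 truth assignments over (q1, q2, q3, q4, q5, q6).
Split on q4. With q4 = True, the clauses containing q4 are satisfied and ¬q4 drops from the rest; 0 of the 2^5 = 32 assignments to the other variables satisfy what remains.
With q4 = False, by the same count on the reduced clause set, 4 assignments work.
Total: 0 + 4 = 4.

4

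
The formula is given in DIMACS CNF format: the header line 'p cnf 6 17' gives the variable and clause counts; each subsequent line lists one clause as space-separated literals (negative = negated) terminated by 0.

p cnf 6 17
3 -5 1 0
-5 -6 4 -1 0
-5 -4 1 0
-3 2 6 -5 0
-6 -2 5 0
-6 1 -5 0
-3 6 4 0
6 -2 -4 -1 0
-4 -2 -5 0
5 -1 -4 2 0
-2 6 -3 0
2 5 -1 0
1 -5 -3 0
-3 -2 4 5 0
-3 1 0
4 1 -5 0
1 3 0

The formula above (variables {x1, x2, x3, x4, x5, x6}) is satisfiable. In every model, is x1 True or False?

True

Suppose x1 = False.
The clause (¬x3) is unit, so x3 = False.
But (x3) is also a unit clause — contradiction.
So every satisfying assignment has x1 = True.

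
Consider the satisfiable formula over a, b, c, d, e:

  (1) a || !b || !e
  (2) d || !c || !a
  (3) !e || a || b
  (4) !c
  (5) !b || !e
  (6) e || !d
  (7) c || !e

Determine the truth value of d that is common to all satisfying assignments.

False

Suppose d = true.
(!c) alone gives c = false.
(e) alone gives e = true.
But (!e) is also a unit clause — contradiction.
So every satisfying assignment has d = False.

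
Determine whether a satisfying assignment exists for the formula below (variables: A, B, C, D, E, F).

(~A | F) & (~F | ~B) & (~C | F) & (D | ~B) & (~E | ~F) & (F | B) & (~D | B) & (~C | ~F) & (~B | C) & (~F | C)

No, unsatisfiable

Suppose A = 0.
Suppose F = 0.
(~C) alone gives C = 0.
(B) alone gives B = 1.
Now (~B) is unsatisfied and unit — conflict.
So F must be the other value — set F = 1.
(~B) alone gives B = 0.
(~E) alone gives E = 0.
(~D) alone gives D = 0.
(~C) alone gives C = 0.
Now (C) is unsatisfied and unit — conflict.
Both values of F lead to a conflict.
So A must be the other value — set A = 1.
(F) alone gives F = 1.
(~B) alone gives B = 0.
(~E) alone gives E = 0.
(~D) alone gives D = 0.
(~C) alone gives C = 0.
Now (C) is unsatisfied and unit — conflict.
Both values of A lead to a conflict.
No assignment satisfies every clause.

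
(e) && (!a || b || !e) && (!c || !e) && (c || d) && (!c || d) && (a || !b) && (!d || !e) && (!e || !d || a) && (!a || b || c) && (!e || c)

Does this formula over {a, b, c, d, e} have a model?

Unsatisfiable

The clause (e) is unit, so e = true.
The clause (!c) is unit, so c = false.
But (c) is also a unit clause — contradiction.
No assignment satisfies every clause.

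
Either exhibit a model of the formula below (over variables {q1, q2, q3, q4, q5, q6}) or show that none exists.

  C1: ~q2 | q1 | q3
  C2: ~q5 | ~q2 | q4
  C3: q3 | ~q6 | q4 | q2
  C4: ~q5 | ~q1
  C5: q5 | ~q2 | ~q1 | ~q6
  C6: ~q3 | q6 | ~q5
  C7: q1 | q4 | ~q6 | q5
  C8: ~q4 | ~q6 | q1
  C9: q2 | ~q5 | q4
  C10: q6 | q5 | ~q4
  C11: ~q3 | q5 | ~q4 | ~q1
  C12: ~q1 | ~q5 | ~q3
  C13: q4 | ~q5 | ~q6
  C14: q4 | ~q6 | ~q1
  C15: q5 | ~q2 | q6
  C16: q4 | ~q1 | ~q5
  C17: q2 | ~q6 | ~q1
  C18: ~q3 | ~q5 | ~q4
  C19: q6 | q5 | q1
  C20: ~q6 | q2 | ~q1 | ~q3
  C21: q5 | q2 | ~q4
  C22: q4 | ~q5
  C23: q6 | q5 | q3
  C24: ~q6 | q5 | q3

q1 ↦ 1,  q2 ↦ 0,  q3 ↦ 1,  q4 ↦ 0,  q5 ↦ 0,  q6 ↦ 0

Try q5 = 0.
Try q6 = 0.
Unit clause (~q4) forces q4 = 0.
Unit clause (~q2) forces q2 = 0.
Unit clause (q1) forces q1 = 1.
Unit clause (q3) forces q3 = 1.
All clauses are satisfied.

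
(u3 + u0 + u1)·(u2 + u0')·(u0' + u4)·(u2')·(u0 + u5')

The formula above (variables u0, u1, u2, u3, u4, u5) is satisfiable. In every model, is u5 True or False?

Suppose u5 = 1.
(u2') alone gives u2 = 0.
(u0') alone gives u0 = 0.
Now (u0) is unsatisfied and unit — conflict.
So every satisfying assignment has u5 = False.

False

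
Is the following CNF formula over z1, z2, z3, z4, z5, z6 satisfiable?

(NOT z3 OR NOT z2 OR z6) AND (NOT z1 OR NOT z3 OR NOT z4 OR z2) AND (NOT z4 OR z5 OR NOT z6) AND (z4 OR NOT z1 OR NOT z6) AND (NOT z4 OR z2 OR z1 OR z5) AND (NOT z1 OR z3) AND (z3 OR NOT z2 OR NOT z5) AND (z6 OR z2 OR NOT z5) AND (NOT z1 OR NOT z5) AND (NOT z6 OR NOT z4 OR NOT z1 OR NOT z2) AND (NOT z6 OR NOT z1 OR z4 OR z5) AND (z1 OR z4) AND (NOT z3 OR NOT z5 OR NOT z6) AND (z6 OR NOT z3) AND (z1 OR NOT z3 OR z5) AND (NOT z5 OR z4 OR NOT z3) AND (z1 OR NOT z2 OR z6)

Try z1 = false.
From the singleton clause (z4), z4 = true.
Try z5 = true.
Try z3 = false.
From the singleton clause (NOT z2), z2 = false.
From the singleton clause (z6), z6 = true.
Every clause now holds.
A satisfying assignment: z1: false,  z2: false,  z3: false,  z4: true,  z5: true,  z6: true.

Yes, satisfiable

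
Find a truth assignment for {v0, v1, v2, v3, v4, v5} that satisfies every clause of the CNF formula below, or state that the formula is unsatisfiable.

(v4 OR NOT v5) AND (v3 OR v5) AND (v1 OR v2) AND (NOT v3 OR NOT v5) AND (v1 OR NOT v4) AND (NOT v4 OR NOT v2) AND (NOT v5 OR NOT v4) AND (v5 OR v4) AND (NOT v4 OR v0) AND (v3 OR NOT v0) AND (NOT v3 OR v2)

Suppose v4 = true.
From the singleton clause (v1), v1 = true.
From the singleton clause (NOT v2), v2 = false.
From the singleton clause (NOT v5), v5 = false.
From the singleton clause (v3), v3 = true.
Now (NOT v3) is unsatisfied and unit — conflict.
Backtrack on v4: now try v4 = false.
From the singleton clause (NOT v5), v5 = false.
Now (v5) is unsatisfied and unit — conflict.
Neither v4 = true nor v4 = false works.

UNSATISFIABLE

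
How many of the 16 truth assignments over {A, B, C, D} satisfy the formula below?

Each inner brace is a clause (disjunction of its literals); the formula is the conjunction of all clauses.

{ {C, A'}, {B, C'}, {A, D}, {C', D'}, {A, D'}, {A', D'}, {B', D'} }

There are 2^4 = 16 truth assignments over (A, B, C, D).
Split on D. With D = 1, the clauses containing D are satisfied and D' drops from the rest; 0 of the 2^3 = 8 assignments to the other variables satisfy what remains.
With D = 0, by the same count on the reduced clause set, 1 assignment works.
Total: 0 + 1 = 1.

1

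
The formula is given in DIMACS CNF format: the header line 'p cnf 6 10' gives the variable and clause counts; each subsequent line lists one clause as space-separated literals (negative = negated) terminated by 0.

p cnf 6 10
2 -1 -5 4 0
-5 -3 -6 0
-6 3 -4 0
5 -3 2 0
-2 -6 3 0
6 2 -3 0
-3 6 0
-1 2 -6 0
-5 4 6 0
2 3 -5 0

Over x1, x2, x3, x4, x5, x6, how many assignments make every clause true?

15

There are 2^6 = 64 truth assignments over (x1, x2, x3, x4, x5, x6).
Split on x3. With x3 = True, the clauses containing x3 are satisfied and ¬x3 drops from the rest; 4 of the 2^5 = 32 assignments to the other variables satisfy what remains.
With x3 = False, by the same count on the reduced clause set, 11 assignments work.
Total: 4 + 11 = 15.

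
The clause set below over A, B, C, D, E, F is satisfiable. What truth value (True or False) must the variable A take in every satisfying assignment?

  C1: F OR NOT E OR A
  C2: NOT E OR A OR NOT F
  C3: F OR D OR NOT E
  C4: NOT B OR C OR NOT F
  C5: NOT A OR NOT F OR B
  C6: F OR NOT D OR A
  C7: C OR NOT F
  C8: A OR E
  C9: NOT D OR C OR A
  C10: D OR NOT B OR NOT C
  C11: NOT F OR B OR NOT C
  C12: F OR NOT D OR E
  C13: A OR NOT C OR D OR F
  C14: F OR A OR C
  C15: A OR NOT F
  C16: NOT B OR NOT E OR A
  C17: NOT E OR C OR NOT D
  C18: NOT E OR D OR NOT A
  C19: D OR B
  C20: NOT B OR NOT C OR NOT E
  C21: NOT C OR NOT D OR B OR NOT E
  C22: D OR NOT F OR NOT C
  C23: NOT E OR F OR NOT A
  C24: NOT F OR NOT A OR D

True

Suppose A = false.
The clause (E) is unit, so E = true.
The clause (F) is unit, so F = true.
But (NOT F) is also a unit clause — contradiction.
So every satisfying assignment has A = True.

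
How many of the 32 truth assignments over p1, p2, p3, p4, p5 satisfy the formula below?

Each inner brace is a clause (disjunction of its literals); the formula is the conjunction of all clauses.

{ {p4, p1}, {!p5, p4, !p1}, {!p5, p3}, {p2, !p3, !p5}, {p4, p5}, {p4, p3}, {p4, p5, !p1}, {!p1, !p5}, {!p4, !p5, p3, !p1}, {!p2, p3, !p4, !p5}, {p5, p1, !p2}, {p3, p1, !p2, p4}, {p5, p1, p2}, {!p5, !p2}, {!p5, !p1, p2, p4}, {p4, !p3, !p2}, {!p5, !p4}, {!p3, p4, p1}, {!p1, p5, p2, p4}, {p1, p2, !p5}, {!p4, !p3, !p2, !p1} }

3

There are 2^5 = 32 truth assignments over (p1, p2, p3, p4, p5).
Split on p5. With p5 = true, the clauses containing p5 are satisfied and !p5 drops from the rest; 0 of the 2^4 = 16 assignments to the other variables satisfy what remains.
With p5 = false, by the same count on the reduced clause set, 3 assignments work.
(One model: p1=T, p2=F, p3=F, p4=T, p5=F.)
Total: 0 + 3 = 3.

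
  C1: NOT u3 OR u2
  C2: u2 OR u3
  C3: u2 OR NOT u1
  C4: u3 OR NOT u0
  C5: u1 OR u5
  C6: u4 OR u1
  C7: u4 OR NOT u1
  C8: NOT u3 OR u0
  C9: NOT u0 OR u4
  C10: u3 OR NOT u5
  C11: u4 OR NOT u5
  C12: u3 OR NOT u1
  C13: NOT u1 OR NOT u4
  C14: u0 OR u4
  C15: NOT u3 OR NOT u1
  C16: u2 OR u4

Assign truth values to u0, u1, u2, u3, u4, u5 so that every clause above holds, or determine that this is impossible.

u0: true,  u1: false,  u2: true,  u3: true,  u4: true,  u5: true

Case u3 = true:
The clause (u2) is unit, so u2 = true.
The clause (u0) is unit, so u0 = true.
The clause (u4) is unit, so u4 = true.
The clause (NOT u1) is unit, so u1 = false.
The clause (u5) is unit, so u5 = true.
This assignment satisfies each clause.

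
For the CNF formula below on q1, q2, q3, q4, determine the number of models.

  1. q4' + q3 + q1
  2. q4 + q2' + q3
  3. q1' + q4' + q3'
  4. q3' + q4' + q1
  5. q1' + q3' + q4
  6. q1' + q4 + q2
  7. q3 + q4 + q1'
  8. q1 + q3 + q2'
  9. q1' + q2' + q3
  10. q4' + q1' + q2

3

There are 2^4 = 16 truth assignments over (q1, q2, q3, q4).
Check each against the 10 clauses (columns in the order q1, q2, q3, q4):
  F F F F  ✓ satisfies all
  F F F T  ✗ fails (q4' + q3 + q1)
  F F T F  ✓ satisfies all
  F F T T  ✗ fails (q3' + q4' + q1)
  F T F F  ✗ fails (q4 + q2' + q3)
  F T F T  ✗ fails (q4' + q3 + q1)
  F T T F  ✓ satisfies all
  F T T T  ✗ fails (q3' + q4' + q1)
  T F F F  ✗ fails (q1' + q4 + q2)
  T F F T  ✗ fails (q4' + q1' + q2)
  T F T F  ✗ fails (q1' + q3' + q4)
  T F T T  ✗ fails (q1' + q4' + q3')
  T T F F  ✗ fails (q4 + q2' + q3)
  T T F T  ✗ fails (q1' + q2' + q3)
  T T T F  ✗ fails (q1' + q3' + q4)
  T T T T  ✗ fails (q1' + q4' + q3')
3 of the 16 rows are models.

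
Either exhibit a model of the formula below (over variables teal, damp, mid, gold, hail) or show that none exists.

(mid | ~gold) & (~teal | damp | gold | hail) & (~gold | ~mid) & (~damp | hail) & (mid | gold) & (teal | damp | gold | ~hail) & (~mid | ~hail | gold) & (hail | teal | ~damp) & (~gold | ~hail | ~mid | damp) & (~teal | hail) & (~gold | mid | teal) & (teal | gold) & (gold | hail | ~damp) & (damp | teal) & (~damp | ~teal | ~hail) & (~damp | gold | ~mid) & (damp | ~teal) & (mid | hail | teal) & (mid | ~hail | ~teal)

Branch on mid: set mid = 1.
Unit clause (~gold) forces gold = 0.
Unit clause (~hail) forces hail = 0.
Unit clause (~damp) forces damp = 0.
Unit clause (~teal) forces teal = 0.
Now (teal) is unsatisfied and unit — conflict.
Undo mid and try mid = 0.
Unit clause (~gold) forces gold = 0.
Now (gold) is unsatisfied and unit — conflict.
Both values of mid lead to a conflict.

UNSATISFIABLE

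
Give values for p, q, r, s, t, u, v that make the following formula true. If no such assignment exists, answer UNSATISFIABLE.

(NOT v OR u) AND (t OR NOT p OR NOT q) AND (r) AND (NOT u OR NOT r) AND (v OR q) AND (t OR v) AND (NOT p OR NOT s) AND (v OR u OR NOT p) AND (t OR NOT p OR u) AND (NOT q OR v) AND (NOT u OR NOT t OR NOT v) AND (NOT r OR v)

UNSATISFIABLE

(r) alone gives r = true.
(NOT u) alone gives u = false.
(NOT v) alone gives v = false.
Now (v) is unsatisfied and unit — conflict.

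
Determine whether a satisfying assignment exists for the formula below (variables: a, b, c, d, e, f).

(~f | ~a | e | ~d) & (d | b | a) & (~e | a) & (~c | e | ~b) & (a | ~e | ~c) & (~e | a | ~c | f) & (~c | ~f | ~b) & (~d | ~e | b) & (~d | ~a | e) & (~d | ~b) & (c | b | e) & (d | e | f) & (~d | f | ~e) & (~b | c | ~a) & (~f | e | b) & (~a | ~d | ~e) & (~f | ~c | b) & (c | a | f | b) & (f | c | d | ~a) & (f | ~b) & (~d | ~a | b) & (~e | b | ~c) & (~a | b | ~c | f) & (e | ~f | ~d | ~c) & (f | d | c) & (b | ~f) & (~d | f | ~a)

Case e = 0:
Case c = 0:
(b) alone gives b = 1.
(~d) alone gives d = 0.
(f) alone gives f = 1.
(~a) alone gives a = 0.
All clauses are satisfied.
A satisfying assignment: a: 0, b: 1, c: 0, d: 0, e: 0, f: 1.

Yes, satisfiable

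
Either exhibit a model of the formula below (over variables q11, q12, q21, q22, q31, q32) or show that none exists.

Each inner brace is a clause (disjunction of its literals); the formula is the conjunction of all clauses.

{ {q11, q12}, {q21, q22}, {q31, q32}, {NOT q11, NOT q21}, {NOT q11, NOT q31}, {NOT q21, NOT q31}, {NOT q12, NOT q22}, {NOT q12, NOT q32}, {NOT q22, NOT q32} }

Case q11 = true:
From the singleton clause (NOT q21), q21 = false.
From the singleton clause (q22), q22 = true.
From the singleton clause (NOT q31), q31 = false.
From the singleton clause (q32), q32 = true.
That conflicts with the unit clause (NOT q32).
Backtrack on q11: now try q11 = false.
From the singleton clause (q12), q12 = true.
From the singleton clause (NOT q22), q22 = false.
From the singleton clause (q21), q21 = true.
From the singleton clause (NOT q31), q31 = false.
From the singleton clause (q32), q32 = true.
That conflicts with the unit clause (NOT q32).
Either choice for q11 ends in contradiction.

UNSATISFIABLE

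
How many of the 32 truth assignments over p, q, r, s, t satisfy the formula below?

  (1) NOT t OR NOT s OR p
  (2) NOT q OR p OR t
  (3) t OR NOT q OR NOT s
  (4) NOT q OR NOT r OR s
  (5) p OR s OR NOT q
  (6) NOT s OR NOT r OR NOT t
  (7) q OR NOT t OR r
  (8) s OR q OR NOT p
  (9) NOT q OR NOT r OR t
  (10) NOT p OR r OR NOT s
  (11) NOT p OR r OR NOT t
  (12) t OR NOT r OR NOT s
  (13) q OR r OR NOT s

There are 2^5 = 32 truth assignments over (p, q, r, s, t).
Split on s. With s = true, the clauses containing s are satisfied and NOT s drops from the rest; 0 of the 2^4 = 16 assignments to the other variables satisfy what remains.
With s = false, by the same count on the reduced clause set, 4 assignments work.
Total: 0 + 4 = 4.

4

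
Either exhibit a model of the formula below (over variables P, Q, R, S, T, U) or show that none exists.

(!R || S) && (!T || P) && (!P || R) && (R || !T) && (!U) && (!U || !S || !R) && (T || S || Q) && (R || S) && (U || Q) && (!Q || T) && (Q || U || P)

(!U) alone gives U = false.
(Q) alone gives Q = true.
(T) alone gives T = true.
(P) alone gives P = true.
(R) alone gives R = true.
(S) alone gives S = true.
This assignment satisfies each clause.

P=true,  Q=true,  R=true,  S=true,  T=true,  U=false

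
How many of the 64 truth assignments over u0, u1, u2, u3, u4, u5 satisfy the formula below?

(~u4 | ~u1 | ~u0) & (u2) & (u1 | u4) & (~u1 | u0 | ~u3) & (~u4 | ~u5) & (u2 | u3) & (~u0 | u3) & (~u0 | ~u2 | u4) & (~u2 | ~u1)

There are 2^6 = 64 truth assignments over (u0, u1, u2, u3, u4, u5).
Split on u2. With u2 = 1, the clauses containing u2 are satisfied and ~u2 drops from the rest; 3 of the 2^5 = 32 assignments to the other variables satisfy what remains.
With u2 = 0, by the same count on the reduced clause set, 0 assignments work.
Total: 3 + 0 = 3.

3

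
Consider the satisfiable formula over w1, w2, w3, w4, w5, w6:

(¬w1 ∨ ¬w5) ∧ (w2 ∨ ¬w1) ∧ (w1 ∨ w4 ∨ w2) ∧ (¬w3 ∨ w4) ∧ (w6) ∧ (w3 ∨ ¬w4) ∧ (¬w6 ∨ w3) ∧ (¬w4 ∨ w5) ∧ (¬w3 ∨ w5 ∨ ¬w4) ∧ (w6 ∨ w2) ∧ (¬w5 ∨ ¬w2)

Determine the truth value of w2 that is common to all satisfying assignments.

Suppose w2 = True.
The clause (w6) is unit, so w6 = True.
The clause (w3) is unit, so w3 = True.
The clause (w4) is unit, so w4 = True.
The clause (w5) is unit, so w5 = True.
Now (¬w5) is unsatisfied and unit — conflict.
So every satisfying assignment has w2 = False.

False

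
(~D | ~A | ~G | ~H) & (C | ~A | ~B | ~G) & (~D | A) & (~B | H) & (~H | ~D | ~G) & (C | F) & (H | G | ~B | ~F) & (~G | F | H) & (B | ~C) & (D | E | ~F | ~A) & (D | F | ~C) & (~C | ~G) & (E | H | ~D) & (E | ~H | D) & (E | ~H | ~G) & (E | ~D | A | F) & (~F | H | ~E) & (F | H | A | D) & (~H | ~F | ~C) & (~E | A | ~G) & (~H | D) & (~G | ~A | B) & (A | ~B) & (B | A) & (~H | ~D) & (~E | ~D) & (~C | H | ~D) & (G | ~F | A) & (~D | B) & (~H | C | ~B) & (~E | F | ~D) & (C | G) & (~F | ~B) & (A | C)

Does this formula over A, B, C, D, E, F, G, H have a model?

Try D = 0.
(~H) alone gives H = 0.
(~B) alone gives B = 0.
(~C) alone gives C = 0.
(F) alone gives F = 1.
(~E) alone gives E = 0.
(~A) alone gives A = 0.
But (A) is also a unit clause — contradiction.
Backtrack on D: now try D = 1.
(A) alone gives A = 1.
(~H) alone gives H = 0.
(~B) alone gives B = 0.
But (B) is also a unit clause — contradiction.
Either choice for D ends in contradiction.
No assignment satisfies every clause.

No, unsatisfiable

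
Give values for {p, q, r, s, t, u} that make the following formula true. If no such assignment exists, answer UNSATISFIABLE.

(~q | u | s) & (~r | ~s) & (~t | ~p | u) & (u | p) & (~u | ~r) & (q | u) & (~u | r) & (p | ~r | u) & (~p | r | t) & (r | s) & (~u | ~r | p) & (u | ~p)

Branch on r: set r = 0.
(~u) alone gives u = 0.
(p) alone gives p = 1.
Now (~p) is unsatisfied and unit — conflict.
So r must be the other value — set r = 1.
(~s) alone gives s = 0.
(~u) alone gives u = 0.
(~q) alone gives q = 0.
Now (q) is unsatisfied and unit — conflict.
Either choice for r ends in contradiction.

UNSATISFIABLE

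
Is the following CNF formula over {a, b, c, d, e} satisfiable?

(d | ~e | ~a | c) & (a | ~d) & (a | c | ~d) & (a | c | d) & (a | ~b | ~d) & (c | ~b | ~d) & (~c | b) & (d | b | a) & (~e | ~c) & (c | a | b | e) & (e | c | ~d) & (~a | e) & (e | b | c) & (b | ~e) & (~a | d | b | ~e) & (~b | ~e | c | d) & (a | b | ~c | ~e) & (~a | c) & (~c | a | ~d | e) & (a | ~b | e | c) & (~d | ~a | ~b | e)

Satisfiable

Branch on a: set a = 0.
Unit clause (~d) forces d = 0.
Unit clause (c) forces c = 1.
Unit clause (b) forces b = 1.
Unit clause (~e) forces e = 0.
Every clause now holds.
A satisfying assignment: a ↦ 0,  b ↦ 1,  c ↦ 1,  d ↦ 0,  e ↦ 0.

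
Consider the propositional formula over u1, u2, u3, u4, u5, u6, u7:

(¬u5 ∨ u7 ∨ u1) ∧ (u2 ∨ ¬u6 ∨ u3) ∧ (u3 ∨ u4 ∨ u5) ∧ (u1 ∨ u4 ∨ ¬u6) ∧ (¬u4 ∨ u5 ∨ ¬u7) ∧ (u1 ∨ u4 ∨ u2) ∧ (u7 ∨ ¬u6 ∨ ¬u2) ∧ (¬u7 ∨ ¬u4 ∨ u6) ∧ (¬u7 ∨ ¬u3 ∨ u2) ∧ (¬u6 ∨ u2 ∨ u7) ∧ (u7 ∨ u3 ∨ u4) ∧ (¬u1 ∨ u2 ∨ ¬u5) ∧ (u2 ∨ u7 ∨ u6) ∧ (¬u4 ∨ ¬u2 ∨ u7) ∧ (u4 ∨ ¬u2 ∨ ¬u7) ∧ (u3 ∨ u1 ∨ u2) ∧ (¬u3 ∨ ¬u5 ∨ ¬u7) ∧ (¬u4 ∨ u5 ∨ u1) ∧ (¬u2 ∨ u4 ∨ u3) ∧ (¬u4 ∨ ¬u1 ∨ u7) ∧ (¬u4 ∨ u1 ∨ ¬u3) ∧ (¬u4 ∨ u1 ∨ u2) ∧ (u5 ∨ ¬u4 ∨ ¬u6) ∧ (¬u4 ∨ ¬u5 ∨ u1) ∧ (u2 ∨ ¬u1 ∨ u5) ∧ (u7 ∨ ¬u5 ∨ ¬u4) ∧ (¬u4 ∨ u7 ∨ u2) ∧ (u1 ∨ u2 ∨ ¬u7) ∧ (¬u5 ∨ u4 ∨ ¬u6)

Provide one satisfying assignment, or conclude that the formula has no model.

u1 ↦ True, u2 ↦ True, u3 ↦ True, u4 ↦ False, u5 ↦ True, u6 ↦ False, u7 ↦ False

Branch on u5: set u5 = True.
Branch on u7: set u7 = False.
The clause (u1) is unit, so u1 = True.
The clause (u2) is unit, so u2 = True.
The clause (¬u6) is unit, so u6 = False.
The clause (¬u4) is unit, so u4 = False.
The clause (u3) is unit, so u3 = True.
This assignment satisfies each clause.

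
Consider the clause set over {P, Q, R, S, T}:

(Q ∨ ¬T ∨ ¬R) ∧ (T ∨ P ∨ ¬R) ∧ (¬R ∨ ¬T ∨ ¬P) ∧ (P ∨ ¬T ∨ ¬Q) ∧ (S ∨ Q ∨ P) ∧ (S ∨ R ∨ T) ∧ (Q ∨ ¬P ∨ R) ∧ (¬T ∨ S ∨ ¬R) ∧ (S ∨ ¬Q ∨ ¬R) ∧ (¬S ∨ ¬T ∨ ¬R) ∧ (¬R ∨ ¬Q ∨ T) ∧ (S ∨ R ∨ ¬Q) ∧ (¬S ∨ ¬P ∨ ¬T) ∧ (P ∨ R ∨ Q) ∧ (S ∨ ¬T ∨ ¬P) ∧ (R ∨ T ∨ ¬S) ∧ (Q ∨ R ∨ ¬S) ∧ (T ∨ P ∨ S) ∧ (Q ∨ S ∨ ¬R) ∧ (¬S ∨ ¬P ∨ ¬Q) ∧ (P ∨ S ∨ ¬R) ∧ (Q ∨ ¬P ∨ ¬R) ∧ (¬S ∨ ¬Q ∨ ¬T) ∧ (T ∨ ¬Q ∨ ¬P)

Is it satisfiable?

Case Q = True:
Case P = True:
From the singleton clause (¬S), S = False.
From the singleton clause (¬R), R = False.
But (R) is also a unit clause — contradiction.
That branch fails; take P = False instead.
From the singleton clause (¬T), T = False.
From the singleton clause (¬R), R = False.
From the singleton clause (S), S = True.
But (¬S) is also a unit clause — contradiction.
Neither P = True nor P = False works.
That branch fails; take Q = False instead.
Case T = False:
Case P = True:
From the singleton clause (R), R = True.
But (¬R) is also a unit clause — contradiction.
That branch fails; take P = False instead.
From the singleton clause (¬R), R = False.
But (R) is also a unit clause — contradiction.
Neither P = True nor P = False works.
That branch fails; take T = True instead.
From the singleton clause (¬R), R = False.
From the singleton clause (¬P), P = False.
But (P) is also a unit clause — contradiction.
Neither T = True nor T = False works.
Neither Q = True nor Q = False works.
No assignment satisfies every clause.

No, unsatisfiable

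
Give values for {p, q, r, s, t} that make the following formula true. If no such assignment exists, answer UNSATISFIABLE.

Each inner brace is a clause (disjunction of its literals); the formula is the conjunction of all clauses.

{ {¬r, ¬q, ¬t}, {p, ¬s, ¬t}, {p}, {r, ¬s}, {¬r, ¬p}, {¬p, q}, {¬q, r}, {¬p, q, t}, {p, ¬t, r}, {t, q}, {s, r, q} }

UNSATISFIABLE

(p) alone gives p = True.
(¬r) alone gives r = False.
(¬s) alone gives s = False.
(q) alone gives q = True.
Now (¬q) is unsatisfied and unit — conflict.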